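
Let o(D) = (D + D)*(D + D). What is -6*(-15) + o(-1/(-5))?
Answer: 2254/25 ≈ 90.160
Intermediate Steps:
o(D) = 4*D² (o(D) = (2*D)*(2*D) = 4*D²)
-6*(-15) + o(-1/(-5)) = -6*(-15) + 4*(-1/(-5))² = 90 + 4*(-1*(-⅕))² = 90 + 4*(⅕)² = 90 + 4*(1/25) = 90 + 4/25 = 2254/25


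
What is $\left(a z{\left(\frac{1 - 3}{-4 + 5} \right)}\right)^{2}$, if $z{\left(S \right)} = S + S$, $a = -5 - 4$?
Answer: $1296$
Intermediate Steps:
$a = -9$ ($a = -5 - 4 = -9$)
$z{\left(S \right)} = 2 S$
$\left(a z{\left(\frac{1 - 3}{-4 + 5} \right)}\right)^{2} = \left(- 9 \cdot 2 \frac{1 - 3}{-4 + 5}\right)^{2} = \left(- 9 \cdot 2 \left(- \frac{2}{1}\right)\right)^{2} = \left(- 9 \cdot 2 \left(\left(-2\right) 1\right)\right)^{2} = \left(- 9 \cdot 2 \left(-2\right)\right)^{2} = \left(\left(-9\right) \left(-4\right)\right)^{2} = 36^{2} = 1296$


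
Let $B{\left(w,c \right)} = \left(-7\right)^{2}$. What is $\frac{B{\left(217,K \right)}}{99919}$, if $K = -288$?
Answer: $\frac{49}{99919} \approx 0.0004904$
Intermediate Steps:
$B{\left(w,c \right)} = 49$
$\frac{B{\left(217,K \right)}}{99919} = \frac{49}{99919}$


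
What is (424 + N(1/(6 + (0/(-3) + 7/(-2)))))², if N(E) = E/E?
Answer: 180625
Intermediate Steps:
N(E) = 1
(424 + N(1/(6 + (0/(-3) + 7/(-2)))))² = (424 + 1)² = 425² = 180625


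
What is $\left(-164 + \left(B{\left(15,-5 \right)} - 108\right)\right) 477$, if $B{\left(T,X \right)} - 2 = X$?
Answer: $-131175$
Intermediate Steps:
$B{\left(T,X \right)} = 2 + X$
$\left(-164 + \left(B{\left(15,-5 \right)} - 108\right)\right) 477 = \left(-164 + \left(\left(2 - 5\right) - 108\right)\right) 477 = \left(-164 - 111\right) 477 = \left(-275\right) 477 = -131175$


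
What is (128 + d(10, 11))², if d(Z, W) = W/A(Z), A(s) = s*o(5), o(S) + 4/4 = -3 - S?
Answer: 132457081/8100 ≈ 16353.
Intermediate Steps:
o(S) = -4 - S (o(S) = -1 + (-3 - S) = -4 - S)
A(s) = -9*s (A(s) = s*(-4 - 1*5) = s*(-4 - 5) = s*(-9) = -9*s)
d(Z, W) = -W/(9*Z) (d(Z, W) = W/((-9*Z)) = W*(-1/(9*Z)) = -W/(9*Z))
(128 + d(10, 11))² = (128 - ⅑*11/10)² = (128 - ⅑*11*⅒)² = (128 - 11/90)² = (11509/90)² = 132457081/8100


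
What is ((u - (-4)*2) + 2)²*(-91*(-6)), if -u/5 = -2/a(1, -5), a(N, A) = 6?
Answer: 222950/3 ≈ 74317.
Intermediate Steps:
u = 5/3 (u = -(-10)/6 = -5*(-⅓) = 5/3 ≈ 1.6667)
((u - (-4)*2) + 2)²*(-91*(-6)) = ((5/3 - (-4)*2) + 2)²*(-91*(-6)) = ((5/3 - 4*(-2)) + 2)²*546 = ((5/3 + 8) + 2)²*546 = (29/3 + 2)²*546 = (35/3)²*546 = (1225/9)*546 = 222950/3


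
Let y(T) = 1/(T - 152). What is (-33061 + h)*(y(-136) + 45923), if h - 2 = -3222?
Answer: -479846084263/288 ≈ -1.6661e+9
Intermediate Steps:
y(T) = 1/(-152 + T)
h = -3220 (h = 2 - 3222 = -3220)
(-33061 + h)*(y(-136) + 45923) = (-33061 - 3220)*(1/(-152 - 136) + 45923) = -36281*(1/(-288) + 45923) = -36281*(-1/288 + 45923) = -36281*13225823/288 = -479846084263/288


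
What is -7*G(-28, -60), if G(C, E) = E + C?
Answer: 616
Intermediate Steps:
G(C, E) = C + E
-7*G(-28, -60) = -7*(-28 - 60) = -7*(-88) = 616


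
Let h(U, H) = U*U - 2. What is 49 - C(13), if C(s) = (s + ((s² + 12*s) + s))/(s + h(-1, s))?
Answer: 79/4 ≈ 19.750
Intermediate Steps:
h(U, H) = -2 + U² (h(U, H) = U² - 2 = -2 + U²)
C(s) = (s² + 14*s)/(-1 + s) (C(s) = (s + ((s² + 12*s) + s))/(s + (-2 + (-1)²)) = (s + (s² + 13*s))/(s + (-2 + 1)) = (s² + 14*s)/(s - 1) = (s² + 14*s)/(-1 + s))
49 - C(13) = 49 - 13*(14 + 13)/(-1 + 13) = 49 - 13*27/12 = 49 - 1*117/4 = 49 - 117/4 = 79/4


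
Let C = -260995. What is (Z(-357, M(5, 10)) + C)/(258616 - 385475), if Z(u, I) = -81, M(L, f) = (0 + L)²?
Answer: 261076/126859 ≈ 2.0580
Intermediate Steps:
M(L, f) = L²
(Z(-357, M(5, 10)) + C)/(258616 - 385475) = (-81 - 260995)/(258616 - 385475) = -261076/(-126859) = -261076*(-1/126859) = 261076/126859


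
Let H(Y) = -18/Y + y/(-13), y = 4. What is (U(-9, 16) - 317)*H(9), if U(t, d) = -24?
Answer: 10230/13 ≈ 786.92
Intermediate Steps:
H(Y) = -4/13 - 18/Y (H(Y) = -18/Y + 4/(-13) = -18/Y + 4*(-1/13) = -18/Y - 4/13 = -4/13 - 18/Y)
(U(-9, 16) - 317)*H(9) = (-24 - 317)*(-4/13 - 18/9) = -341*(-4/13 - 18*1/9) = -341*(-4/13 - 2) = -341*(-30/13) = 10230/13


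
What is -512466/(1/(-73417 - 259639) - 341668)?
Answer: 56893292032/37931525803 ≈ 1.4999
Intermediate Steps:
-512466/(1/(-73417 - 259639) - 341668) = -512466/(1/(-333056) - 341668) = -512466/(-1/333056 - 341668) = -512466/(-113794577409/333056) = -512466*(-333056/113794577409) = 56893292032/37931525803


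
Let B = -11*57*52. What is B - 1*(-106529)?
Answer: 73925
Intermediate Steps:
B = -32604 (B = -627*52 = -32604)
B - 1*(-106529) = -32604 - 1*(-106529) = -32604 + 106529 = 73925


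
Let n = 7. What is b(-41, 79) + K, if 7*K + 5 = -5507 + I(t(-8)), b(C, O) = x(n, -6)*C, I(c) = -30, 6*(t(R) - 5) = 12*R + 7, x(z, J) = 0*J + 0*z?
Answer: -5542/7 ≈ -791.71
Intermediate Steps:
x(z, J) = 0 (x(z, J) = 0 + 0 = 0)
t(R) = 37/6 + 2*R (t(R) = 5 + (12*R + 7)/6 = 5 + (7 + 12*R)/6 = 5 + (7/6 + 2*R) = 37/6 + 2*R)
b(C, O) = 0 (b(C, O) = 0*C = 0)
K = -5542/7 (K = -5/7 + (-5507 - 30)/7 = -5/7 + (⅐)*(-5537) = -5/7 - 791 = -5542/7 ≈ -791.71)
b(-41, 79) + K = 0 - 5542/7 = -5542/7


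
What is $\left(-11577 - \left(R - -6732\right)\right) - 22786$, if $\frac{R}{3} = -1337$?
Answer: $-37084$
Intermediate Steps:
$R = -4011$ ($R = 3 \left(-1337\right) = -4011$)
$\left(-11577 - \left(R - -6732\right)\right) - 22786 = \left(-11577 - \left(-4011 - -6732\right)\right) - 22786 = \left(-11577 - \left(-4011 + 6732\right)\right) - 22786 = \left(-11577 - 2721\right) - 22786 = -14298 - 22786 = -37084$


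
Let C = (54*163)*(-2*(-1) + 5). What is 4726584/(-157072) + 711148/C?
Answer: -11220144245/604864638 ≈ -18.550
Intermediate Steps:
C = 61614 (C = 8802*(2 + 5) = 8802*7 = 61614)
4726584/(-157072) + 711148/C = 4726584/(-157072) + 711148/61614 = 4726584*(-1/157072) + 711148*(1/61614) = -590823/19634 + 355574/30807 = -11220144245/604864638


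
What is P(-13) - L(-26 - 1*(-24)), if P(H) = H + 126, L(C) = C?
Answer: 115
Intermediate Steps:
P(H) = 126 + H
P(-13) - L(-26 - 1*(-24)) = (126 - 13) - (-26 - 1*(-24)) = 113 - (-26 + 24) = 113 - 1*(-2) = 113 + 2 = 115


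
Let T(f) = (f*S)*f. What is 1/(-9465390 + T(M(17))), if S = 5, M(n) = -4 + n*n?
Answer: -1/9059265 ≈ -1.1038e-7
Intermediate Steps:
M(n) = -4 + n²
T(f) = 5*f² (T(f) = (f*5)*f = (5*f)*f = 5*f²)
1/(-9465390 + T(M(17))) = 1/(-9465390 + 5*(-4 + 17²)²) = 1/(-9465390 + 5*(-4 + 289)²) = 1/(-9465390 + 5*285²) = 1/(-9465390 + 5*81225) = 1/(-9465390 + 406125) = 1/(-9059265) = -1/9059265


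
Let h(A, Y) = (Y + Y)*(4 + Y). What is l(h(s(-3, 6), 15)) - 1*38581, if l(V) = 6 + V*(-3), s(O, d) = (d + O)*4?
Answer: -40285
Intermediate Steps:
s(O, d) = 4*O + 4*d (s(O, d) = (O + d)*4 = 4*O + 4*d)
h(A, Y) = 2*Y*(4 + Y) (h(A, Y) = (2*Y)*(4 + Y) = 2*Y*(4 + Y))
l(V) = 6 - 3*V
l(h(s(-3, 6), 15)) - 1*38581 = (6 - 6*15*(4 + 15)) - 1*38581 = (6 - 6*15*19) - 38581 = (6 - 3*570) - 38581 = (6 - 1710) - 38581 = -1704 - 38581 = -40285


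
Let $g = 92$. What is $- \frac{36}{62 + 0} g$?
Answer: $- \frac{1656}{31} \approx -53.419$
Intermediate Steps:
$- \frac{36}{62 + 0} g = - \frac{36}{62 + 0} \cdot 92 = - \frac{36}{62} \cdot 92 = \left(-36\right) \frac{1}{62} \cdot 92 = \left(- \frac{18}{31}\right) 92 = - \frac{1656}{31}$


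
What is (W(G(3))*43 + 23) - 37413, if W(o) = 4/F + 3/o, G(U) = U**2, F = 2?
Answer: -111869/3 ≈ -37290.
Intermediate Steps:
W(o) = 2 + 3/o (W(o) = 4/2 + 3/o = 4*(1/2) + 3/o = 2 + 3/o)
(W(G(3))*43 + 23) - 37413 = ((2 + 3/(3**2))*43 + 23) - 37413 = ((2 + 3/9)*43 + 23) - 37413 = ((2 + 3*(1/9))*43 + 23) - 37413 = ((2 + 1/3)*43 + 23) - 37413 = ((7/3)*43 + 23) - 37413 = (301/3 + 23) - 37413 = 370/3 - 37413 = -111869/3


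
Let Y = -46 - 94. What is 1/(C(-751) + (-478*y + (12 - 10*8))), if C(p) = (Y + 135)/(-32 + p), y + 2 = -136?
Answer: 783/51596573 ≈ 1.5175e-5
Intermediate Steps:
Y = -140
y = -138 (y = -2 - 136 = -138)
C(p) = -5/(-32 + p) (C(p) = (-140 + 135)/(-32 + p) = -5/(-32 + p))
1/(C(-751) + (-478*y + (12 - 10*8))) = 1/(-5/(-32 - 751) + (-478*(-138) + (12 - 10*8))) = 1/(-5/(-783) + (65964 + (12 - 80))) = 1/(-5*(-1/783) + (65964 - 68)) = 1/(5/783 + 65896) = 1/(51596573/783) = 783/51596573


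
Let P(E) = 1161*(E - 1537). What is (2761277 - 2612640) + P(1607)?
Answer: 229907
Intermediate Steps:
P(E) = -1784457 + 1161*E (P(E) = 1161*(-1537 + E) = -1784457 + 1161*E)
(2761277 - 2612640) + P(1607) = (2761277 - 2612640) + (-1784457 + 1161*1607) = 148637 + (-1784457 + 1865727) = 148637 + 81270 = 229907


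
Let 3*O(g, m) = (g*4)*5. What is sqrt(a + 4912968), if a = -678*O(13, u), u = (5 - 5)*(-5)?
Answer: 8*sqrt(75847) ≈ 2203.2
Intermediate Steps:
u = 0 (u = 0*(-5) = 0)
O(g, m) = 20*g/3 (O(g, m) = ((g*4)*5)/3 = ((4*g)*5)/3 = (20*g)/3 = 20*g/3)
a = -58760 (a = -4520*13 = -678*260/3 = -58760)
sqrt(a + 4912968) = sqrt(-58760 + 4912968) = sqrt(4854208) = 8*sqrt(75847)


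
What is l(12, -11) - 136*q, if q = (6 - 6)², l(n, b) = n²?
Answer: 144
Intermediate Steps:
q = 0 (q = 0² = 0)
l(12, -11) - 136*q = 12² - 136*0 = 144 + 0 = 144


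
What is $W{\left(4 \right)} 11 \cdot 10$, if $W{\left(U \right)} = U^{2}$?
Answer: $1760$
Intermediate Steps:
$W{\left(4 \right)} 11 \cdot 10 = 4^{2} \cdot 11 \cdot 10 = 16 \cdot 11 \cdot 10 = 176 \cdot 10 = 1760$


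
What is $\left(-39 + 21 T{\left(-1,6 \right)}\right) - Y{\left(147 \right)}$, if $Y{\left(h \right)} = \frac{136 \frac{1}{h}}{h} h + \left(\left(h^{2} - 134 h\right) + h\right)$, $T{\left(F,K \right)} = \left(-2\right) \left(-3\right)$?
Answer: $- \frac{289873}{147} \approx -1971.9$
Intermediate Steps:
$T{\left(F,K \right)} = 6$
$Y{\left(h \right)} = h^{2} - 133 h + \frac{136}{h}$ ($Y{\left(h \right)} = \frac{136}{h^{2}} h + \left(h^{2} - 133 h\right) = \frac{136}{h} + \left(h^{2} - 133 h\right) = h^{2} - 133 h + \frac{136}{h}$)
$\left(-39 + 21 T{\left(-1,6 \right)}\right) - Y{\left(147 \right)} = \left(-39 + 21 \cdot 6\right) - \frac{136 + 147^{2} \left(-133 + 147\right)}{147} = \left(-39 + 126\right) - \frac{136 + 21609 \cdot 14}{147} = 87 - \frac{136 + 302526}{147} = 87 - \frac{1}{147} \cdot 302662 = 87 - \frac{302662}{147} = - \frac{289873}{147}$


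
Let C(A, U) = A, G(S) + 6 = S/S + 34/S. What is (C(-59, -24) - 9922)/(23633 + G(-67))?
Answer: -668727/1583042 ≈ -0.42243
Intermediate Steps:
G(S) = -5 + 34/S (G(S) = -6 + (S/S + 34/S) = -6 + (1 + 34/S) = -5 + 34/S)
(C(-59, -24) - 9922)/(23633 + G(-67)) = (-59 - 9922)/(23633 + (-5 + 34/(-67))) = -9981/(23633 + (-5 + 34*(-1/67))) = -9981/(23633 + (-5 - 34/67)) = -9981/(23633 - 369/67) = -9981/1583042/67 = -9981*67/1583042 = -668727/1583042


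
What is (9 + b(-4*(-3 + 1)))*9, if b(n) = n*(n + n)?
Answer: 1233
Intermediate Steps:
b(n) = 2*n**2 (b(n) = n*(2*n) = 2*n**2)
(9 + b(-4*(-3 + 1)))*9 = (9 + 2*(-4*(-3 + 1))**2)*9 = (9 + 2*(-4*(-2))**2)*9 = (9 + 2*8**2)*9 = (9 + 2*64)*9 = (9 + 128)*9 = 137*9 = 1233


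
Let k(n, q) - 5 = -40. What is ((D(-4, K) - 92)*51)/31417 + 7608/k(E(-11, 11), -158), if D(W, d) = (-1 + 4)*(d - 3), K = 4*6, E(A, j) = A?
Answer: -239072301/1099595 ≈ -217.42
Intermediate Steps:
K = 24
D(W, d) = -9 + 3*d (D(W, d) = 3*(-3 + d) = -9 + 3*d)
k(n, q) = -35 (k(n, q) = 5 - 40 = -35)
((D(-4, K) - 92)*51)/31417 + 7608/k(E(-11, 11), -158) = (((-9 + 3*24) - 92)*51)/31417 + 7608/(-35) = (((-9 + 72) - 92)*51)*(1/31417) + 7608*(-1/35) = ((63 - 92)*51)*(1/31417) - 7608/35 = -29*51*(1/31417) - 7608/35 = -1479*1/31417 - 7608/35 = -1479/31417 - 7608/35 = -239072301/1099595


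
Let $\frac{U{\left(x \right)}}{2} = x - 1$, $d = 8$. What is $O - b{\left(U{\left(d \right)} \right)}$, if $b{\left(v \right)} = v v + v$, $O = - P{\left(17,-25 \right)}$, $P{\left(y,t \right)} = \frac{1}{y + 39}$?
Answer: $- \frac{11761}{56} \approx -210.02$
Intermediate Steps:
$P{\left(y,t \right)} = \frac{1}{39 + y}$
$U{\left(x \right)} = -2 + 2 x$ ($U{\left(x \right)} = 2 \left(x - 1\right) = 2 \left(-1 + x\right) = -2 + 2 x$)
$O = - \frac{1}{56}$ ($O = - \frac{1}{39 + 17} = - \frac{1}{56} \approx -0.017857$)
$b{\left(v \right)} = v + v^{2}$ ($b{\left(v \right)} = v^{2} + v = v + v^{2}$)
$O - b{\left(U{\left(d \right)} \right)} = - \frac{1}{56} - \left(-2 + 2 \cdot 8\right) \left(1 + \left(-2 + 2 \cdot 8\right)\right) = - \frac{1}{56} - \left(-2 + 16\right) \left(1 + \left(-2 + 16\right)\right) = - \frac{1}{56} - 14 \left(1 + 14\right) = - \frac{1}{56} - 14 \cdot 15 = - \frac{1}{56} - 210 = - \frac{11761}{56}$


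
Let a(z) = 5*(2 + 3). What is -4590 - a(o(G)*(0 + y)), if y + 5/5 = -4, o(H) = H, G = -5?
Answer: -4615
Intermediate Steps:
y = -5 (y = -1 - 4 = -5)
a(z) = 25 (a(z) = 5*5 = 25)
-4590 - a(o(G)*(0 + y)) = -4590 - 1*25 = -4590 - 25 = -4615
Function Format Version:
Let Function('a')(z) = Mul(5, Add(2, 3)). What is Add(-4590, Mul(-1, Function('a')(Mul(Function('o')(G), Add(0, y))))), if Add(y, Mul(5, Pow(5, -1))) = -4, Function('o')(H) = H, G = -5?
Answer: -4615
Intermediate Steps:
y = -5 (y = Add(-1, -4) = -5)
Function('a')(z) = 25 (Function('a')(z) = Mul(5, 5) = 25)
Add(-4590, Mul(-1, Function('a')(Mul(Function('o')(G), Add(0, y))))) = Add(-4590, Mul(-1, 25)) = Add(-4590, -25) = -4615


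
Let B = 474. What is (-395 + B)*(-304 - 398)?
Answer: -55458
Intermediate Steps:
(-395 + B)*(-304 - 398) = (-395 + 474)*(-304 - 398) = 79*(-702) = -55458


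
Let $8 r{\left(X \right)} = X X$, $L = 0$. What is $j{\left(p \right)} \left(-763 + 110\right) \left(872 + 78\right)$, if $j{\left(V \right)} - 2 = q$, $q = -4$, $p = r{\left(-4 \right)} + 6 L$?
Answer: $1240700$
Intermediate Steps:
$r{\left(X \right)} = \frac{X^{2}}{8}$ ($r{\left(X \right)} = \frac{X X}{8} = \frac{X^{2}}{8}$)
$p = 2$ ($p = \frac{\left(-4\right)^{2}}{8} + 6 \cdot 0 = \frac{1}{8} \cdot 16 + 0 = 2 + 0 = 2$)
$j{\left(V \right)} = -2$ ($j{\left(V \right)} = 2 - 4 = -2$)
$j{\left(p \right)} \left(-763 + 110\right) \left(872 + 78\right) = - 2 \left(-763 + 110\right) \left(872 + 78\right) = - 2 \left(\left(-653\right) 950\right) = \left(-2\right) \left(-620350\right) = 1240700$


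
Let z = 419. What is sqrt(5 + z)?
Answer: 2*sqrt(106) ≈ 20.591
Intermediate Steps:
sqrt(5 + z) = sqrt(5 + 419) = sqrt(424) = 2*sqrt(106)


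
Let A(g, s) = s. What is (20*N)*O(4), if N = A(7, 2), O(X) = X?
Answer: 160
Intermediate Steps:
N = 2
(20*N)*O(4) = (20*2)*4 = 40*4 = 160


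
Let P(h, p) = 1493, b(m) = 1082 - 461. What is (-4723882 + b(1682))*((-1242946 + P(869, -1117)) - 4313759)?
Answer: 26238716186332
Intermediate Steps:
b(m) = 621
(-4723882 + b(1682))*((-1242946 + P(869, -1117)) - 4313759) = (-4723882 + 621)*((-1242946 + 1493) - 4313759) = -4723261*(-1241453 - 4313759) = -4723261*(-5555212) = 26238716186332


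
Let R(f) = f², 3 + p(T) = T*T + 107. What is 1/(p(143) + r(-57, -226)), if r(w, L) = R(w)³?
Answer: 1/34296467802 ≈ 2.9158e-11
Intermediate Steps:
p(T) = 104 + T² (p(T) = -3 + (T*T + 107) = -3 + (T² + 107) = -3 + (107 + T²) = 104 + T²)
r(w, L) = w⁶ (r(w, L) = (w²)³ = w⁶)
1/(p(143) + r(-57, -226)) = 1/((104 + 143²) + (-57)⁶) = 1/((104 + 20449) + 34296447249) = 1/(20553 + 34296447249) = 1/34296467802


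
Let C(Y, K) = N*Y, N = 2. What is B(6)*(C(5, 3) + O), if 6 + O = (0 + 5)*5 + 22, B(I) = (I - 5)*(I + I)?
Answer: 612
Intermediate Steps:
C(Y, K) = 2*Y
B(I) = 2*I*(-5 + I) (B(I) = (-5 + I)*(2*I) = 2*I*(-5 + I))
O = 41 (O = -6 + ((0 + 5)*5 + 22) = -6 + (5*5 + 22) = -6 + (25 + 22) = -6 + 47 = 41)
B(6)*(C(5, 3) + O) = (2*6*(-5 + 6))*(2*5 + 41) = (2*6*1)*(10 + 41) = 12*51 = 612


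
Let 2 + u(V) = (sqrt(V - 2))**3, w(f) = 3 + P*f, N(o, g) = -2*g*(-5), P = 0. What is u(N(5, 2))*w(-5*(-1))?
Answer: -6 + 162*sqrt(2) ≈ 223.10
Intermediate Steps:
N(o, g) = 10*g
w(f) = 3 (w(f) = 3 + 0*f = 3 + 0 = 3)
u(V) = -2 + (-2 + V)**(3/2) (u(V) = -2 + (sqrt(V - 2))**3 = -2 + (sqrt(-2 + V))**3 = -2 + (-2 + V)**(3/2))
u(N(5, 2))*w(-5*(-1)) = (-2 + (-2 + 10*2)**(3/2))*3 = (-2 + (-2 + 20)**(3/2))*3 = (-2 + 18**(3/2))*3 = (-2 + 54*sqrt(2))*3 = -6 + 162*sqrt(2)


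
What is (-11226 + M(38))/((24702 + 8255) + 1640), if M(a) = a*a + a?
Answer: -336/1193 ≈ -0.28164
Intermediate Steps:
M(a) = a + a² (M(a) = a² + a = a + a²)
(-11226 + M(38))/((24702 + 8255) + 1640) = (-11226 + 38*(1 + 38))/((24702 + 8255) + 1640) = (-11226 + 38*39)/(32957 + 1640) = (-11226 + 1482)/34597 = -9744*1/34597 = -336/1193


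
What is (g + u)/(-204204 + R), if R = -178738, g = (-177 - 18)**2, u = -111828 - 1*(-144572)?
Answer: -70769/382942 ≈ -0.18480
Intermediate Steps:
u = 32744 (u = -111828 + 144572 = 32744)
g = 38025 (g = (-195)**2 = 38025)
(g + u)/(-204204 + R) = (38025 + 32744)/(-204204 - 178738) = 70769/(-382942) = 70769*(-1/382942) = -70769/382942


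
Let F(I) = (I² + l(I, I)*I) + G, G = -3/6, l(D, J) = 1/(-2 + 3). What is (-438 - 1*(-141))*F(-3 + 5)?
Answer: -3267/2 ≈ -1633.5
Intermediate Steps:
l(D, J) = 1 (l(D, J) = 1/1 = 1)
G = -½ (G = -3*⅙ = -½ ≈ -0.50000)
F(I) = -½ + I + I² (F(I) = (I² + 1*I) - ½ = (I² + I) - ½ = (I + I²) - ½ = -½ + I + I²)
(-438 - 1*(-141))*F(-3 + 5) = (-438 - 1*(-141))*(-½ + (-3 + 5) + (-3 + 5)²) = (-438 + 141)*(-½ + 2 + 2²) = -297*(-½ + 2 + 4) = -297*11/2 = -3267/2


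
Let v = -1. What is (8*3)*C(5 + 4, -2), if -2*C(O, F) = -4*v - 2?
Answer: -24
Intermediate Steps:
C(O, F) = -1 (C(O, F) = -(-4*(-1) - 2)/2 = -(4 - 2)/2 = -½*2 = -1)
(8*3)*C(5 + 4, -2) = (8*3)*(-1) = 24*(-1) = -24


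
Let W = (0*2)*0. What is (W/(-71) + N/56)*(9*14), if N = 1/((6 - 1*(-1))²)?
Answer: 9/196 ≈ 0.045918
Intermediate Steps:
W = 0 (W = 0*0 = 0)
N = 1/49 (N = 1/((6 + 1)²) = 1/(7²) = 1/49 ≈ 0.020408)
(W/(-71) + N/56)*(9*14) = (0/(-71) + (1/49)/56)*(9*14) = (0*(-1/71) + (1/49)*(1/56))*126 = (0 + 1/2744)*126 = (1/2744)*126 = 9/196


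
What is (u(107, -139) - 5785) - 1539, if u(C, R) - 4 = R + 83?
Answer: -7376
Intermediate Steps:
u(C, R) = 87 + R (u(C, R) = 4 + (R + 83) = 4 + (83 + R) = 87 + R)
(u(107, -139) - 5785) - 1539 = ((87 - 139) - 5785) - 1539 = (-52 - 5785) - 1539 = -5837 - 1539 = -7376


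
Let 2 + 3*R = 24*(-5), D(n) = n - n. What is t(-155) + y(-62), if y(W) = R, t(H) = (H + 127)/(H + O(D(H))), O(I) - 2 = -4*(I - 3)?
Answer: -1902/47 ≈ -40.468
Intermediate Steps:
D(n) = 0
O(I) = 14 - 4*I (O(I) = 2 - 4*(I - 3) = 2 - 4*(-3 + I) = 2 + (12 - 4*I) = 14 - 4*I)
t(H) = (127 + H)/(14 + H) (t(H) = (H + 127)/(H + (14 - 4*0)) = (127 + H)/(H + (14 + 0)) = (127 + H)/(H + 14) = (127 + H)/(14 + H))
R = -122/3 (R = -2/3 + (24*(-5))/3 = -2/3 + (1/3)*(-120) = -2/3 - 40 = -122/3 ≈ -40.667)
y(W) = -122/3
t(-155) + y(-62) = (127 - 155)/(14 - 155) - 122/3 = -28/(-141) - 122/3 = -1/141*(-28) - 122/3 = 28/141 - 122/3 = -1902/47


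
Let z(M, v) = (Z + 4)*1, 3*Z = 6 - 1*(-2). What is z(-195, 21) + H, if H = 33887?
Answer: 101681/3 ≈ 33894.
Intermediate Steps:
Z = 8/3 (Z = (6 - 1*(-2))/3 = (6 + 2)/3 = (1/3)*8 = 8/3 ≈ 2.6667)
z(M, v) = 20/3 (z(M, v) = (8/3 + 4)*1 = (20/3)*1 = 20/3)
z(-195, 21) + H = 20/3 + 33887 = 101681/3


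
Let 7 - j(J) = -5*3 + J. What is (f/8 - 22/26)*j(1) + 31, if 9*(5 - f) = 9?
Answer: 617/26 ≈ 23.731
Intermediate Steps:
f = 4 (f = 5 - ⅑*9 = 5 - 1 = 4)
j(J) = 22 - J (j(J) = 7 - (-5*3 + J) = 7 - (-15 + J) = 7 + (15 - J) = 22 - J)
(f/8 - 22/26)*j(1) + 31 = (4/8 - 22/26)*(22 - 1*1) + 31 = (4*(⅛) - 22*1/26)*(22 - 1) + 31 = (½ - 11/13)*21 + 31 = -9/26*21 + 31 = -189/26 + 31 = 617/26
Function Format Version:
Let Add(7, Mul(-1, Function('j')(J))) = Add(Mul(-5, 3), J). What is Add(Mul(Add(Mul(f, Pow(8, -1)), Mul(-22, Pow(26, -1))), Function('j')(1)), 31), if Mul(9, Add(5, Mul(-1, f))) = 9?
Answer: Rational(617, 26) ≈ 23.731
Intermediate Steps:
f = 4 (f = Add(5, Mul(Rational(-1, 9), 9)) = Add(5, -1) = 4)
Function('j')(J) = Add(22, Mul(-1, J)) (Function('j')(J) = Add(7, Mul(-1, Add(Mul(-5, 3), J))) = Add(7, Mul(-1, Add(-15, J))) = Add(7, Add(15, Mul(-1, J))) = Add(22, Mul(-1, J)))
Add(Mul(Add(Mul(f, Pow(8, -1)), Mul(-22, Pow(26, -1))), Function('j')(1)), 31) = Add(Mul(Add(Mul(4, Pow(8, -1)), Mul(-22, Pow(26, -1))), Add(22, Mul(-1, 1))), 31) = Add(Mul(Add(Mul(4, Rational(1, 8)), Mul(-22, Rational(1, 26))), Add(22, -1)), 31) = Add(Mul(Add(Rational(1, 2), Rational(-11, 13)), 21), 31) = Add(Mul(Rational(-9, 26), 21), 31) = Add(Rational(-189, 26), 31) = Rational(617, 26)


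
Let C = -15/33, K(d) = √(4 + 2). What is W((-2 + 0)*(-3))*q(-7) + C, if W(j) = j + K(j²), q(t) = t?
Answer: -467/11 - 7*√6 ≈ -59.601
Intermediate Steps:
K(d) = √6
C = -5/11 (C = -15*1/33 = -5/11 ≈ -0.45455)
W(j) = j + √6
W((-2 + 0)*(-3))*q(-7) + C = ((-2 + 0)*(-3) + √6)*(-7) - 5/11 = (-2*(-3) + √6)*(-7) - 5/11 = (6 + √6)*(-7) - 5/11 = (-42 - 7*√6) - 5/11 = -467/11 - 7*√6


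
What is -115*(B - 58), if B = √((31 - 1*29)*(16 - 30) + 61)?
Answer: 6670 - 115*√33 ≈ 6009.4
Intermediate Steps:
B = √33 (B = √((31 - 29)*(-14) + 61) = √(2*(-14) + 61) = √(-28 + 61) = √33 ≈ 5.7446)
-115*(B - 58) = -115*(√33 - 58) = -115*(-58 + √33) = 6670 - 115*√33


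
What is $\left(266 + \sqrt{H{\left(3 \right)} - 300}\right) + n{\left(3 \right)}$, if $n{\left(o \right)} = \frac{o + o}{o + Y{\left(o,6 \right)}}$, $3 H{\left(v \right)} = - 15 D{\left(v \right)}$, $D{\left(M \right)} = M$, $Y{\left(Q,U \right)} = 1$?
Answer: $\frac{535}{2} + 3 i \sqrt{35} \approx 267.5 + 17.748 i$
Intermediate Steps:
$H{\left(v \right)} = - 5 v$ ($H{\left(v \right)} = \frac{\left(-15\right) v}{3} = - 5 v$)
$n{\left(o \right)} = \frac{2 o}{1 + o}$ ($n{\left(o \right)} = \frac{o + o}{o + 1} = \frac{2 o}{1 + o}$)
$\left(266 + \sqrt{H{\left(3 \right)} - 300}\right) + n{\left(3 \right)} = \left(266 + \sqrt{\left(-5\right) 3 - 300}\right) + 2 \cdot 3 \frac{1}{1 + 3} = \left(266 + \sqrt{-15 - 300}\right) + 2 \cdot 3 \cdot \frac{1}{4} = \left(266 + \sqrt{-315}\right) + 2 \cdot 3 \cdot \frac{1}{4} = \left(266 + 3 i \sqrt{35}\right) + \frac{3}{2} = \frac{535}{2} + 3 i \sqrt{35}$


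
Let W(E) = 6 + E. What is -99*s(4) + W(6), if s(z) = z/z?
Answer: -87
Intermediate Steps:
s(z) = 1
-99*s(4) + W(6) = -99*1 + (6 + 6) = -99 + 12 = -87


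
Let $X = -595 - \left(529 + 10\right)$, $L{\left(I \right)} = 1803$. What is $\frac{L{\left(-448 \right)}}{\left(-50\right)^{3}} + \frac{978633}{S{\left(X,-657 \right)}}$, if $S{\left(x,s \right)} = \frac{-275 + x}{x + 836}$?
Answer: $\frac{36454076709573}{176125000} \approx 2.0698 \cdot 10^{5}$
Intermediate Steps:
$X = -1134$ ($X = -595 - 539 = -1134$)
$S{\left(x,s \right)} = \frac{-275 + x}{836 + x}$
$\frac{L{\left(-448 \right)}}{\left(-50\right)^{3}} + \frac{978633}{S{\left(X,-657 \right)}} = \frac{1803}{\left(-50\right)^{3}} + \frac{978633}{\frac{1}{836 - 1134} \left(-275 - 1134\right)} = \frac{1803}{-125000} + \frac{978633}{\frac{1}{-298} \left(-1409\right)} = 1803 \left(- \frac{1}{125000}\right) + \frac{978633}{\left(- \frac{1}{298}\right) \left(-1409\right)} = - \frac{1803}{125000} + \frac{978633}{\frac{1409}{298}} = - \frac{1803}{125000} + 978633 \cdot \frac{298}{1409} = - \frac{1803}{125000} + \frac{291632634}{1409} = \frac{36454076709573}{176125000}$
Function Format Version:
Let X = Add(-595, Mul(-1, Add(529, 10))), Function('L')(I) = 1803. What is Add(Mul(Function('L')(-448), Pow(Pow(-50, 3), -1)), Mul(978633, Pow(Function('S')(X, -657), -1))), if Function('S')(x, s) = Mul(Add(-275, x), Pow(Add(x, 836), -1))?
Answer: Rational(36454076709573, 176125000) ≈ 2.0698e+5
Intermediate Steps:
X = -1134 (X = Add(-595, Mul(-1, 539)) = Add(-595, -539) = -1134)
Function('S')(x, s) = Mul(Pow(Add(836, x), -1), Add(-275, x)) (Function('S')(x, s) = Mul(Add(-275, x), Pow(Add(836, x), -1)) = Mul(Pow(Add(836, x), -1), Add(-275, x)))
Add(Mul(Function('L')(-448), Pow(Pow(-50, 3), -1)), Mul(978633, Pow(Function('S')(X, -657), -1))) = Add(Mul(1803, Pow(Pow(-50, 3), -1)), Mul(978633, Pow(Mul(Pow(Add(836, -1134), -1), Add(-275, -1134)), -1))) = Add(Mul(1803, Pow(-125000, -1)), Mul(978633, Pow(Mul(Pow(-298, -1), -1409), -1))) = Add(Mul(1803, Rational(-1, 125000)), Mul(978633, Pow(Mul(Rational(-1, 298), -1409), -1))) = Add(Rational(-1803, 125000), Mul(978633, Pow(Rational(1409, 298), -1))) = Add(Rational(-1803, 125000), Mul(978633, Rational(298, 1409))) = Add(Rational(-1803, 125000), Rational(291632634, 1409)) = Rational(36454076709573, 176125000)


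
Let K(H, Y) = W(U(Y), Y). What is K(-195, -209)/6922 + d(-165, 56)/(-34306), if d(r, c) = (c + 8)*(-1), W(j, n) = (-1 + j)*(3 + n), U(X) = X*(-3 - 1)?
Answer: -1475133013/59366533 ≈ -24.848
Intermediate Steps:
U(X) = -4*X (U(X) = X*(-4) = -4*X)
d(r, c) = -8 - c (d(r, c) = (8 + c)*(-1) = -8 - c)
K(H, Y) = -3 - 13*Y - 4*Y² (K(H, Y) = -3 - Y + 3*(-4*Y) + (-4*Y)*Y = -3 - Y - 12*Y - 4*Y² = -3 - 13*Y - 4*Y²)
K(-195, -209)/6922 + d(-165, 56)/(-34306) = (-3 - 13*(-209) - 4*(-209)²)/6922 + (-8 - 1*56)/(-34306) = (-3 + 2717 - 4*43681)*(1/6922) + (-8 - 56)*(-1/34306) = (-3 + 2717 - 174724)*(1/6922) - 64*(-1/34306) = -172010*1/6922 + 32/17153 = -86005/3461 + 32/17153 = -1475133013/59366533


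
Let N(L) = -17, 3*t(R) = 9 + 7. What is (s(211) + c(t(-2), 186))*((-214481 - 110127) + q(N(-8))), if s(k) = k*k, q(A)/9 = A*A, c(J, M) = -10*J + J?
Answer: -14320617311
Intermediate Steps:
t(R) = 16/3 (t(R) = (9 + 7)/3 = (⅓)*16 = 16/3)
c(J, M) = -9*J
q(A) = 9*A² (q(A) = 9*(A*A) = 9*A²)
s(k) = k²
(s(211) + c(t(-2), 186))*((-214481 - 110127) + q(N(-8))) = (211² - 9*16/3)*((-214481 - 110127) + 9*(-17)²) = (44521 - 48)*(-324608 + 9*289) = 44473*(-324608 + 2601) = 44473*(-322007) = -14320617311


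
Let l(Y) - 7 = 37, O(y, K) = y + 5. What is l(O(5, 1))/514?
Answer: 22/257 ≈ 0.085603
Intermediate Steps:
O(y, K) = 5 + y
l(Y) = 44 (l(Y) = 7 + 37 = 44)
l(O(5, 1))/514 = 44/514 = 44*(1/514) = 22/257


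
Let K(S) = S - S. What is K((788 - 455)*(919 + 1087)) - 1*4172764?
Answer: -4172764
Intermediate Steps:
K(S) = 0
K((788 - 455)*(919 + 1087)) - 1*4172764 = 0 - 1*4172764 = 0 - 4172764 = -4172764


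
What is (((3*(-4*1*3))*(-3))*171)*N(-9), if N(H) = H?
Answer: -166212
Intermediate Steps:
(((3*(-4*1*3))*(-3))*171)*N(-9) = (((3*(-4*1*3))*(-3))*171)*(-9) = (((3*(-4*3))*(-3))*171)*(-9) = (((3*(-12))*(-3))*171)*(-9) = (-36*(-3)*171)*(-9) = (108*171)*(-9) = 18468*(-9) = -166212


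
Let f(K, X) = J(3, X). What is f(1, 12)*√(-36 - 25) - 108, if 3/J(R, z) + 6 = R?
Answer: -108 - I*√61 ≈ -108.0 - 7.8102*I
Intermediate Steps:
J(R, z) = 3/(-6 + R)
f(K, X) = -1 (f(K, X) = 3/(-6 + 3) = 3/(-3) = 3*(-⅓) = -1)
f(1, 12)*√(-36 - 25) - 108 = -√(-36 - 25) - 108 = -√(-61) - 108 = -I*√61 - 108 = -108 - I*√61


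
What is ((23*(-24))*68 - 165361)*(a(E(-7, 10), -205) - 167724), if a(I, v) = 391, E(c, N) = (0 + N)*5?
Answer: 33951363701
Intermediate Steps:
E(c, N) = 5*N (E(c, N) = N*5 = 5*N)
((23*(-24))*68 - 165361)*(a(E(-7, 10), -205) - 167724) = ((23*(-24))*68 - 165361)*(391 - 167724) = (-552*68 - 165361)*(-167333) = (-37536 - 165361)*(-167333) = -202897*(-167333) = 33951363701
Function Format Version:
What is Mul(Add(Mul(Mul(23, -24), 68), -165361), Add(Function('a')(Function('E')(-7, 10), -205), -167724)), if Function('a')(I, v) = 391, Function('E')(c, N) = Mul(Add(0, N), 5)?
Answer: 33951363701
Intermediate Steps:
Function('E')(c, N) = Mul(5, N) (Function('E')(c, N) = Mul(N, 5) = Mul(5, N))
Mul(Add(Mul(Mul(23, -24), 68), -165361), Add(Function('a')(Function('E')(-7, 10), -205), -167724)) = Mul(Add(Mul(Mul(23, -24), 68), -165361), Add(391, -167724)) = Mul(Add(Mul(-552, 68), -165361), -167333) = Mul(Add(-37536, -165361), -167333) = Mul(-202897, -167333) = 33951363701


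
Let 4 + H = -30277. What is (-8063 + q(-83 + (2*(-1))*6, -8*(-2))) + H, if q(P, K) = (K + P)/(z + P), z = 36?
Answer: -2262217/59 ≈ -38343.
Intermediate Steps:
H = -30281 (H = -4 - 30277 = -30281)
q(P, K) = (K + P)/(36 + P)
(-8063 + q(-83 + (2*(-1))*6, -8*(-2))) + H = (-8063 + (-8*(-2) + (-83 + (2*(-1))*6))/(36 + (-83 + (2*(-1))*6))) - 30281 = (-8063 + (16 + (-83 - 2*6))/(36 + (-83 - 2*6))) - 30281 = (-8063 + (16 + (-83 - 12))/(36 + (-83 - 12))) - 30281 = (-8063 + (16 - 95)/(36 - 95)) - 30281 = (-8063 - 79/(-59)) - 30281 = (-8063 - 1/59*(-79)) - 30281 = (-8063 + 79/59) - 30281 = -475638/59 - 30281 = -2262217/59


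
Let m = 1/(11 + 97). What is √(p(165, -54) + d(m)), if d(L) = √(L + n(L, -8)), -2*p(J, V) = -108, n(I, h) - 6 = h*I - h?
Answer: √(1944 + 2*√4515)/6 ≈ 7.5982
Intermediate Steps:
n(I, h) = 6 - h + I*h (n(I, h) = 6 + (h*I - h) = 6 + (I*h - h) = 6 + (-h + I*h) = 6 - h + I*h)
p(J, V) = 54 (p(J, V) = -½*(-108) = 54)
m = 1/108 ≈ 0.0092593
d(L) = √(14 - 7*L) (d(L) = √(L + (6 - 1*(-8) + L*(-8))) = √(L + (6 + 8 - 8*L)) = √(L + (14 - 8*L)) = √(14 - 7*L))
√(p(165, -54) + d(m)) = √(54 + √(14 - 7*1/108)) = √(54 + √(14 - 7/108)) = √(54 + √(1505/108)) = √(54 + √4515/18)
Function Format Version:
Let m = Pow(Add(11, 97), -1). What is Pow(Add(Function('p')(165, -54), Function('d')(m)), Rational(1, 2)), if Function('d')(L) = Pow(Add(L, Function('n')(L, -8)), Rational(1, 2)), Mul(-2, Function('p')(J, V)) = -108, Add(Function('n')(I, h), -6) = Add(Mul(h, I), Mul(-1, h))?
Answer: Mul(Rational(1, 6), Pow(Add(1944, Mul(2, Pow(4515, Rational(1, 2)))), Rational(1, 2))) ≈ 7.5982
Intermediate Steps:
Function('n')(I, h) = Add(6, Mul(-1, h), Mul(I, h)) (Function('n')(I, h) = Add(6, Add(Mul(h, I), Mul(-1, h))) = Add(6, Add(Mul(I, h), Mul(-1, h))) = Add(6, Add(Mul(-1, h), Mul(I, h))) = Add(6, Mul(-1, h), Mul(I, h)))
Function('p')(J, V) = 54 (Function('p')(J, V) = Mul(Rational(-1, 2), -108) = 54)
m = Rational(1, 108) (m = Pow(108, -1) = Rational(1, 108) ≈ 0.0092593)
Function('d')(L) = Pow(Add(14, Mul(-7, L)), Rational(1, 2)) (Function('d')(L) = Pow(Add(L, Add(6, Mul(-1, -8), Mul(L, -8))), Rational(1, 2)) = Pow(Add(L, Add(6, 8, Mul(-8, L))), Rational(1, 2)) = Pow(Add(L, Add(14, Mul(-8, L))), Rational(1, 2)) = Pow(Add(14, Mul(-7, L)), Rational(1, 2)))
Pow(Add(Function('p')(165, -54), Function('d')(m)), Rational(1, 2)) = Pow(Add(54, Pow(Add(14, Mul(-7, Rational(1, 108))), Rational(1, 2))), Rational(1, 2)) = Pow(Add(54, Pow(Add(14, Rational(-7, 108)), Rational(1, 2))), Rational(1, 2)) = Pow(Add(54, Pow(Rational(1505, 108), Rational(1, 2))), Rational(1, 2)) = Pow(Add(54, Mul(Rational(1, 18), Pow(4515, Rational(1, 2)))), Rational(1, 2))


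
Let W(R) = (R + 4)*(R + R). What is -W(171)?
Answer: -59850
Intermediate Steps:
W(R) = 2*R*(4 + R) (W(R) = (4 + R)*(2*R) = 2*R*(4 + R))
-W(171) = -2*171*(4 + 171) = -2*171*175 = -1*59850 = -59850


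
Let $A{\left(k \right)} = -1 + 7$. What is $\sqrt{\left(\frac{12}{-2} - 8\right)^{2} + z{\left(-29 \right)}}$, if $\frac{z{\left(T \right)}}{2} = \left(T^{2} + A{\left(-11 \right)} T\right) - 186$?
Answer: $\sqrt{1158} \approx 34.029$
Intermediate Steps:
$A{\left(k \right)} = 6$
$z{\left(T \right)} = -372 + 2 T^{2} + 12 T$ ($z{\left(T \right)} = 2 \left(\left(T^{2} + 6 T\right) - 186\right) = 2 \left(-186 + T^{2} + 6 T\right) = -372 + 2 T^{2} + 12 T$)
$\sqrt{\left(\frac{12}{-2} - 8\right)^{2} + z{\left(-29 \right)}} = \sqrt{\left(\frac{12}{-2} - 8\right)^{2} + \left(-372 + 2 \left(-29\right)^{2} + 12 \left(-29\right)\right)} = \sqrt{\left(12 \left(- \frac{1}{2}\right) + \left(-22 + 14\right)\right)^{2} - -962} = \sqrt{\left(-6 - 8\right)^{2} - -962} = \sqrt{\left(-14\right)^{2} + 962} = \sqrt{196 + 962} = \sqrt{1158}$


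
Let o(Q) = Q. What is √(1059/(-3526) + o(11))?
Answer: √133025402/3526 ≈ 3.2710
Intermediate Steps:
√(1059/(-3526) + o(11)) = √(1059/(-3526) + 11) = √(1059*(-1/3526) + 11) = √(-1059/3526 + 11) = √(37727/3526) = √133025402/3526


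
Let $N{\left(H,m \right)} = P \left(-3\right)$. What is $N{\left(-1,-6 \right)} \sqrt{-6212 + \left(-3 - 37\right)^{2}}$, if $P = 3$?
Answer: $- 18 i \sqrt{1153} \approx - 611.21 i$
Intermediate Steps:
$N{\left(H,m \right)} = -9$ ($N{\left(H,m \right)} = 3 \left(-3\right) = -9$)
$N{\left(-1,-6 \right)} \sqrt{-6212 + \left(-3 - 37\right)^{2}} = - 9 \sqrt{-6212 + \left(-3 - 37\right)^{2}} = - 9 \sqrt{-6212 + \left(-40\right)^{2}} = - 9 \sqrt{-6212 + 1600} = - 9 \sqrt{-4612} = - 9 \cdot 2 i \sqrt{1153} = - 18 i \sqrt{1153}$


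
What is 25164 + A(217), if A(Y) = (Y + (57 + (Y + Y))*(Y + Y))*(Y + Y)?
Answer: 92602138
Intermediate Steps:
A(Y) = 2*Y*(Y + 2*Y*(57 + 2*Y)) (A(Y) = (Y + (57 + 2*Y)*(2*Y))*(2*Y) = (Y + 2*Y*(57 + 2*Y))*(2*Y) = 2*Y*(Y + 2*Y*(57 + 2*Y)))
25164 + A(217) = 25164 + 217**2*(230 + 8*217) = 25164 + 47089*(230 + 1736) = 25164 + 47089*1966 = 25164 + 92576974 = 92602138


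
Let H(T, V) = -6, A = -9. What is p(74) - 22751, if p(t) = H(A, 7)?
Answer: -22757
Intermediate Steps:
p(t) = -6
p(74) - 22751 = -6 - 22751 = -22757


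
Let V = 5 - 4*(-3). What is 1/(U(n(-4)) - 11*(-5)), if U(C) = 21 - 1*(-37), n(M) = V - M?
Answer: 1/113 ≈ 0.0088496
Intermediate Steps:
V = 17 (V = 5 + 12 = 17)
n(M) = 17 - M
U(C) = 58 (U(C) = 21 + 37 = 58)
1/(U(n(-4)) - 11*(-5)) = 1/(58 - 11*(-5)) = 1/(58 + 55) = 1/113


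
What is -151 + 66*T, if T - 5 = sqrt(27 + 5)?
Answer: 179 + 264*sqrt(2) ≈ 552.35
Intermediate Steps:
T = 5 + 4*sqrt(2) (T = 5 + sqrt(27 + 5) = 5 + sqrt(32) = 5 + 4*sqrt(2) ≈ 10.657)
-151 + 66*T = -151 + 66*(5 + 4*sqrt(2)) = -151 + (330 + 264*sqrt(2)) = 179 + 264*sqrt(2)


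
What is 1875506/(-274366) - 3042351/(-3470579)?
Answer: -2837187031754/476104438957 ≈ -5.9592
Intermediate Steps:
1875506/(-274366) - 3042351/(-3470579) = 1875506*(-1/274366) - 3042351*(-1/3470579) = -937753/137183 + 3042351/3470579 = -2837187031754/476104438957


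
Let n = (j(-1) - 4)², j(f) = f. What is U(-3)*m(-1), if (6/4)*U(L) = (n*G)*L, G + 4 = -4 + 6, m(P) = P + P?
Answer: -200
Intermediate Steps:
n = 25 (n = (-1 - 4)² = (-5)² = 25)
m(P) = 2*P
G = -2 (G = -4 + (-4 + 6) = -4 + 2 = -2)
U(L) = -100*L/3 (U(L) = 2*((25*(-2))*L)/3 = 2*(-50*L)/3 = -100*L/3)
U(-3)*m(-1) = (-100/3*(-3))*(2*(-1)) = 100*(-2) = -200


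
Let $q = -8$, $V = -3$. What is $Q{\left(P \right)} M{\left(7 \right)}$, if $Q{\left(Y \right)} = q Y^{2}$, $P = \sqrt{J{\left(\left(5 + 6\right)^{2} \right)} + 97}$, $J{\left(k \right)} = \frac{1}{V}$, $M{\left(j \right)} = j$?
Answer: $- \frac{16240}{3} \approx -5413.3$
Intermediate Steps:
$J{\left(k \right)} = - \frac{1}{3}$ ($J{\left(k \right)} = \frac{1}{-3} = - \frac{1}{3}$)
$P = \frac{\sqrt{870}}{3}$ ($P = \sqrt{- \frac{1}{3} + 97} = \sqrt{\frac{290}{3}} = \frac{\sqrt{870}}{3} \approx 9.8319$)
$Q{\left(Y \right)} = - 8 Y^{2}$
$Q{\left(P \right)} M{\left(7 \right)} = - 8 \left(\frac{\sqrt{870}}{3}\right)^{2} \cdot 7 = \left(-8\right) \frac{290}{3} \cdot 7 = \left(- \frac{2320}{3}\right) 7 = - \frac{16240}{3}$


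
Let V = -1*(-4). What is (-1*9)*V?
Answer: -36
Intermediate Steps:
V = 4
(-1*9)*V = -1*9*4 = -9*4 = -36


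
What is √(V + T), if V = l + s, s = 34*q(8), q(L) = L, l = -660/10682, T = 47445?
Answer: √27779322203/763 ≈ 218.44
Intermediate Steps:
l = -330/5341 (l = -660*1/10682 = -330/5341 ≈ -0.061786)
s = 272 (s = 34*8 = 272)
V = 1452422/5341 (V = -330/5341 + 272 = 1452422/5341 ≈ 271.94)
√(V + T) = √(1452422/5341 + 47445) = √(254856167/5341) = √27779322203/763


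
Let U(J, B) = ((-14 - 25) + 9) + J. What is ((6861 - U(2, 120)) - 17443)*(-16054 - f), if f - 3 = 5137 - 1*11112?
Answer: 106405428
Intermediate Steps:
U(J, B) = -30 + J (U(J, B) = (-39 + 9) + J = -30 + J)
f = -5972 (f = 3 + (5137 - 1*11112) = 3 + (5137 - 11112) = 3 - 5975 = -5972)
((6861 - U(2, 120)) - 17443)*(-16054 - f) = ((6861 - (-30 + 2)) - 17443)*(-16054 - 1*(-5972)) = ((6861 - 1*(-28)) - 17443)*(-16054 + 5972) = ((6861 + 28) - 17443)*(-10082) = (6889 - 17443)*(-10082) = -10554*(-10082) = 106405428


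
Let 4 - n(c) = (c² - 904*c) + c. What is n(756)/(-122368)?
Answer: -3473/3824 ≈ -0.90821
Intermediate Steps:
n(c) = 4 - c² + 903*c (n(c) = 4 - ((c² - 904*c) + c) = 4 - (c² - 903*c) = 4 + (-c² + 903*c) = 4 - c² + 903*c)
n(756)/(-122368) = (4 - 1*756² + 903*756)/(-122368) = (4 - 1*571536 + 682668)*(-1/122368) = (4 - 571536 + 682668)*(-1/122368) = 111136*(-1/122368) = -3473/3824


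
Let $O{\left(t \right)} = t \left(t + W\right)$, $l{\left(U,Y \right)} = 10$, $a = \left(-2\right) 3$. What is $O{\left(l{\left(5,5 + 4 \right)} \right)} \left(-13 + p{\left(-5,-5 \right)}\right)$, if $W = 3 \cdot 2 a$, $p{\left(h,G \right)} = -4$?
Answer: $4420$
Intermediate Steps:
$a = -6$
$W = -36$ ($W = 3 \cdot 2 \left(-6\right) = 6 \left(-6\right) = -36$)
$O{\left(t \right)} = t \left(-36 + t\right)$ ($O{\left(t \right)} = t \left(t - 36\right) = t \left(-36 + t\right)$)
$O{\left(l{\left(5,5 + 4 \right)} \right)} \left(-13 + p{\left(-5,-5 \right)}\right) = 10 \left(-36 + 10\right) \left(-13 - 4\right) = 10 \left(-26\right) \left(-17\right) = \left(-260\right) \left(-17\right) = 4420$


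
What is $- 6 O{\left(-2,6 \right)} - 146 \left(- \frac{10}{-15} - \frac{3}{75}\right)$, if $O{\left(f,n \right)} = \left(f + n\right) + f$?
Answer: $- \frac{7762}{75} \approx -103.49$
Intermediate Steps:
$O{\left(f,n \right)} = n + 2 f$
$- 6 O{\left(-2,6 \right)} - 146 \left(- \frac{10}{-15} - \frac{3}{75}\right) = - 6 \left(6 + 2 \left(-2\right)\right) - 146 \left(- \frac{10}{-15} - \frac{3}{75}\right) = - 6 \left(6 - 4\right) - 146 \left(\left(-10\right) \left(- \frac{1}{15}\right) - \frac{1}{25}\right) = \left(-6\right) 2 - 146 \left(\frac{2}{3} - \frac{1}{25}\right) = -12 - \frac{6862}{75} = - \frac{7762}{75}$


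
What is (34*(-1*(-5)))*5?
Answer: 850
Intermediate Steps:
(34*(-1*(-5)))*5 = (34*5)*5 = 170*5 = 850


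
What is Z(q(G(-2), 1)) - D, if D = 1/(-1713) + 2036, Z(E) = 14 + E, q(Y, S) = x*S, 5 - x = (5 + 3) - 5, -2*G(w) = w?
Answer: -3460259/1713 ≈ -2020.0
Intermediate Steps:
G(w) = -w/2
x = 2 (x = 5 - ((5 + 3) - 5) = 5 - (8 - 5) = 5 - 1*3 = 5 - 3 = 2)
q(Y, S) = 2*S
D = 3487667/1713 (D = -1/1713 + 2036 = 3487667/1713 ≈ 2036.0)
Z(q(G(-2), 1)) - D = (14 + 2*1) - 1*3487667/1713 = (14 + 2) - 3487667/1713 = 16 - 3487667/1713 = -3460259/1713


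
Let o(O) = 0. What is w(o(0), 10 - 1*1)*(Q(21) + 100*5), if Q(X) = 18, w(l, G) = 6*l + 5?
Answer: 2590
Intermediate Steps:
w(l, G) = 5 + 6*l
w(o(0), 10 - 1*1)*(Q(21) + 100*5) = (5 + 6*0)*(18 + 100*5) = (5 + 0)*(18 + 500) = 5*518 = 2590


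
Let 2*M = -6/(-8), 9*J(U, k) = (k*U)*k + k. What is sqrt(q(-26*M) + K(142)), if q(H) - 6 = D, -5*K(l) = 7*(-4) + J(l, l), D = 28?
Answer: 4*I*sqrt(894265)/15 ≈ 252.17*I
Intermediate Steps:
J(U, k) = k/9 + U*k**2/9 (J(U, k) = ((k*U)*k + k)/9 = ((U*k)*k + k)/9 = (U*k**2 + k)/9 = (k + U*k**2)/9 = k/9 + U*k**2/9)
M = 3/8 (M = (-6/(-8))/2 = (-6*(-1/8))/2 = (1/2)*(3/4) = 3/8 ≈ 0.37500)
K(l) = 28/5 - l*(1 + l**2)/45 (K(l) = -(7*(-4) + l*(1 + l*l)/9)/5 = -(-28 + l*(1 + l**2)/9)/5 = 28/5 - l*(1 + l**2)/45)
q(H) = 34 (q(H) = 6 + 28 = 34)
sqrt(q(-26*M) + K(142)) = sqrt(34 + (28/5 - 1/45*142 - 1/45*142**3)) = sqrt(34 + (28/5 - 142/45 - 1/45*2863288)) = sqrt(34 + (28/5 - 142/45 - 2863288/45)) = sqrt(34 - 2863178/45) = sqrt(-2861648/45) = 4*I*sqrt(894265)/15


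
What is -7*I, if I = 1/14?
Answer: -1/2 ≈ -0.50000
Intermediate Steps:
I = 1/14 ≈ 0.071429
-7*I = -7*1/14 = -1/2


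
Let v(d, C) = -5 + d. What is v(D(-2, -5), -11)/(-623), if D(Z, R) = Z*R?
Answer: -5/623 ≈ -0.0080257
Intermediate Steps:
D(Z, R) = R*Z
v(D(-2, -5), -11)/(-623) = (-5 - 5*(-2))/(-623) = (-5 + 10)*(-1/623) = 5*(-1/623) = -5/623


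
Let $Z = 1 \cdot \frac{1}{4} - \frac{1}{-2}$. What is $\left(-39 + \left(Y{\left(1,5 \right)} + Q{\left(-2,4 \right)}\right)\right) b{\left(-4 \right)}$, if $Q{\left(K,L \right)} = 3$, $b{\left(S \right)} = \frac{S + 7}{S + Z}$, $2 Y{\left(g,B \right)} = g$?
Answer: $\frac{426}{13} \approx 32.769$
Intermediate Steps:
$Z = \frac{3}{4}$ ($Z = 1 \cdot \frac{1}{4} - - \frac{1}{2} = \frac{1}{4} + \frac{1}{2} = \frac{3}{4} \approx 0.75$)
$Y{\left(g,B \right)} = \frac{g}{2}$
$b{\left(S \right)} = \frac{7 + S}{\frac{3}{4} + S}$ ($b{\left(S \right)} = \frac{S + 7}{S + \frac{3}{4}} = \frac{7 + S}{\frac{3}{4} + S}$)
$\left(-39 + \left(Y{\left(1,5 \right)} + Q{\left(-2,4 \right)}\right)\right) b{\left(-4 \right)} = \left(-39 + \left(\frac{1}{2} \cdot 1 + 3\right)\right) \frac{4 \left(7 - 4\right)}{3 + 4 \left(-4\right)} = \left(-39 + \left(\frac{1}{2} + 3\right)\right) 4 \frac{1}{3 - 16} \cdot 3 = \left(-39 + \frac{7}{2}\right) 4 \frac{1}{-13} \cdot 3 = - \frac{71 \cdot 4 \left(- \frac{1}{13}\right) 3}{2} = \left(- \frac{71}{2}\right) \left(- \frac{12}{13}\right) = \frac{426}{13}$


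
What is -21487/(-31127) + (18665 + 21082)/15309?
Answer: 522049784/158841081 ≈ 3.2866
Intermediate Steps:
-21487/(-31127) + (18665 + 21082)/15309 = -21487*(-1/31127) + 39747*(1/15309) = 21487/31127 + 13249/5103 = 522049784/158841081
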